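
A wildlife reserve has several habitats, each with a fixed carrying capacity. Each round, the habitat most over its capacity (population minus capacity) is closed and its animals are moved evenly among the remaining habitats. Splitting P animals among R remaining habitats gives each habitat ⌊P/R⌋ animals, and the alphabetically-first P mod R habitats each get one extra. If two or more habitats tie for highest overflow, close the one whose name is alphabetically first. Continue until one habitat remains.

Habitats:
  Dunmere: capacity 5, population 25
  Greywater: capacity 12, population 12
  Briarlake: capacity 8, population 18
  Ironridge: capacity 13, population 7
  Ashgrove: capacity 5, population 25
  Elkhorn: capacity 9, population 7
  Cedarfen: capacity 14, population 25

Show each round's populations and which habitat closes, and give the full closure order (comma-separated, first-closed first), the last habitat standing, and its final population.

Round 1: Ashgrove=25 Briarlake=18 Cedarfen=25 Dunmere=25 Elkhorn=7 Greywater=12 Ironridge=7 → close Ashgrove (overflow 20)
  25÷6 = 4 each, +1 to first 1
Round 2: Briarlake=23 Cedarfen=29 Dunmere=29 Elkhorn=11 Greywater=16 Ironridge=11 → close Dunmere (overflow 24)
  29÷5 = 5 each, +1 to first 4
Round 3: Briarlake=29 Cedarfen=35 Elkhorn=17 Greywater=22 Ironridge=16 → close Briarlake (overflow 21)
  29÷4 = 7 each, +1 to first 1
Round 4: Cedarfen=43 Elkhorn=24 Greywater=29 Ironridge=23 → close Cedarfen (overflow 29)
  43÷3 = 14 each, +1 to first 1
Round 5: Elkhorn=39 Greywater=43 Ironridge=37 → close Greywater (overflow 31)
  43÷2 = 21 each, +1 to first 1
Round 6: Elkhorn=61 Ironridge=58 → close Elkhorn (overflow 52)
  61÷1 = 61 each, +1 to first 0

Closure order: Ashgrove, Dunmere, Briarlake, Cedarfen, Greywater, Elkhorn
Last habitat: Ironridge with 119 animals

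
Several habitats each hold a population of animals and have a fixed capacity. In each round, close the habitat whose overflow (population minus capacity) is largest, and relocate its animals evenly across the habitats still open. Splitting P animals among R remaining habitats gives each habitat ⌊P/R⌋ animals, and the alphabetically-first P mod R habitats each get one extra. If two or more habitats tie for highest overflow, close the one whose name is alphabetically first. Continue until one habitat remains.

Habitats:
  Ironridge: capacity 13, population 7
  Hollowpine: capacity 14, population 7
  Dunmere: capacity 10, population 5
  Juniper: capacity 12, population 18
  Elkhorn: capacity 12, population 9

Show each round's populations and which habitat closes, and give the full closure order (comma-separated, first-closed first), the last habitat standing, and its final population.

Closure order: Juniper, Elkhorn, Dunmere, Hollowpine
Last habitat: Ironridge with 46 animals

Round 1: Dunmere=5 Elkhorn=9 Hollowpine=7 Ironridge=7 Juniper=18 → close Juniper (overflow 6)
  18÷4 = 4 each, +1 to first 2
Round 2: Dunmere=10 Elkhorn=14 Hollowpine=11 Ironridge=11 → close Elkhorn (overflow 2)
  14÷3 = 4 each, +1 to first 2
Round 3: Dunmere=15 Hollowpine=16 Ironridge=15 → close Dunmere (overflow 5)
  15÷2 = 7 each, +1 to first 1
Round 4: Hollowpine=24 Ironridge=22 → close Hollowpine (overflow 10)
  24÷1 = 24 each, +1 to first 0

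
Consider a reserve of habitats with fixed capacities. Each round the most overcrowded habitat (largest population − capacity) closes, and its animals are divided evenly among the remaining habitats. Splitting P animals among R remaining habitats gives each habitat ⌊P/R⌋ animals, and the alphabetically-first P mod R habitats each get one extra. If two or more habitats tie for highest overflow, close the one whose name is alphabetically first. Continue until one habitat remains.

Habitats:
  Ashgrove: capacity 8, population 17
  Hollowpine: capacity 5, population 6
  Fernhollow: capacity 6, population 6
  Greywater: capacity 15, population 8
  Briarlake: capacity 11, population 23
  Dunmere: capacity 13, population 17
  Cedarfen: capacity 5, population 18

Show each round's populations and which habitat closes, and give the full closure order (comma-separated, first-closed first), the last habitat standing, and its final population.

Round 1: Ashgrove=17 Briarlake=23 Cedarfen=18 Dunmere=17 Fernhollow=6 Greywater=8 Hollowpine=6 → close Cedarfen (overflow 13)
  18÷6 = 3 each, +1 to first 0
Round 2: Ashgrove=20 Briarlake=26 Dunmere=20 Fernhollow=9 Greywater=11 Hollowpine=9 → close Briarlake (overflow 15)
  26÷5 = 5 each, +1 to first 1
Round 3: Ashgrove=26 Dunmere=25 Fernhollow=14 Greywater=16 Hollowpine=14 → close Ashgrove (overflow 18)
  26÷4 = 6 each, +1 to first 2
Round 4: Dunmere=32 Fernhollow=21 Greywater=22 Hollowpine=20 → close Dunmere (overflow 19)
  32÷3 = 10 each, +1 to first 2
Round 5: Fernhollow=32 Greywater=33 Hollowpine=30 → close Fernhollow (overflow 26)
  32÷2 = 16 each, +1 to first 0
Round 6: Greywater=49 Hollowpine=46 → close Hollowpine (overflow 41)
  46÷1 = 46 each, +1 to first 0

Closure order: Cedarfen, Briarlake, Ashgrove, Dunmere, Fernhollow, Hollowpine
Last habitat: Greywater with 95 animals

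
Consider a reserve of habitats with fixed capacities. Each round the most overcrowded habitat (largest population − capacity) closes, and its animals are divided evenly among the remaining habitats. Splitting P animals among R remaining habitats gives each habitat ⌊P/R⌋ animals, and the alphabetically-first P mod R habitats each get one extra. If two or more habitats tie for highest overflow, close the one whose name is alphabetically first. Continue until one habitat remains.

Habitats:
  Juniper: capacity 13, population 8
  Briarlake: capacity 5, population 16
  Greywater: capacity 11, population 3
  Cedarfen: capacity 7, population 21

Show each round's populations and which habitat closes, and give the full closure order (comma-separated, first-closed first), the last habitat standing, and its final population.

Closure order: Cedarfen, Briarlake, Juniper
Last habitat: Greywater with 48 animals

Round 1: Briarlake=16 Cedarfen=21 Greywater=3 Juniper=8 → close Cedarfen (overflow 14)
  21÷3 = 7 each, +1 to first 0
Round 2: Briarlake=23 Greywater=10 Juniper=15 → close Briarlake (overflow 18)
  23÷2 = 11 each, +1 to first 1
Round 3: Greywater=22 Juniper=26 → close Juniper (overflow 13)
  26÷1 = 26 each, +1 to first 0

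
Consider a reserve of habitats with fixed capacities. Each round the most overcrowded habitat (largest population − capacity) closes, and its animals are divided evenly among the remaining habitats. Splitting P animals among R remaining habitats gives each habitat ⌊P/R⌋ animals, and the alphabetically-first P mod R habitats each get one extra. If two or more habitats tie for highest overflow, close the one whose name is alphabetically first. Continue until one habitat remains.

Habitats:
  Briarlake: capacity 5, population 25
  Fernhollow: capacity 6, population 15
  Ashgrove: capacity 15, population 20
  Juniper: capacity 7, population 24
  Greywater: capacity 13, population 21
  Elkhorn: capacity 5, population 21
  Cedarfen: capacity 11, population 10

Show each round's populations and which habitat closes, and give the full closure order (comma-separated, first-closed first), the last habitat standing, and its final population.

Closure order: Briarlake, Juniper, Elkhorn, Fernhollow, Ashgrove, Greywater
Last habitat: Cedarfen with 136 animals

Round 1: Ashgrove=20 Briarlake=25 Cedarfen=10 Elkhorn=21 Fernhollow=15 Greywater=21 Juniper=24 → close Briarlake (overflow 20)
  25÷6 = 4 each, +1 to first 1
Round 2: Ashgrove=25 Cedarfen=14 Elkhorn=25 Fernhollow=19 Greywater=25 Juniper=28 → close Juniper (overflow 21)
  28÷5 = 5 each, +1 to first 3
Round 3: Ashgrove=31 Cedarfen=20 Elkhorn=31 Fernhollow=24 Greywater=30 → close Elkhorn (overflow 26)
  31÷4 = 7 each, +1 to first 3
Round 4: Ashgrove=39 Cedarfen=28 Fernhollow=32 Greywater=37 → close Fernhollow (overflow 26)
  32÷3 = 10 each, +1 to first 2
Round 5: Ashgrove=50 Cedarfen=39 Greywater=47 → close Ashgrove (overflow 35)
  50÷2 = 25 each, +1 to first 0
Round 6: Cedarfen=64 Greywater=72 → close Greywater (overflow 59)
  72÷1 = 72 each, +1 to first 0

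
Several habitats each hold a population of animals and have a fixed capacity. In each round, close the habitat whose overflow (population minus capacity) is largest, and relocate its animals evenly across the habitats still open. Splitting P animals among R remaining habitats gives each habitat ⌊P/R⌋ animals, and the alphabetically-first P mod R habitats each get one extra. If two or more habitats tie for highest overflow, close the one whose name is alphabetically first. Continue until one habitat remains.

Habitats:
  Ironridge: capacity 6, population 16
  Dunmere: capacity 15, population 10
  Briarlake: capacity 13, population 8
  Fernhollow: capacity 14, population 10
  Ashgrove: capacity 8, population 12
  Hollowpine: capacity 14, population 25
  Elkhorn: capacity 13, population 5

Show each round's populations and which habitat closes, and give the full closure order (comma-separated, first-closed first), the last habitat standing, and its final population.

Round 1: Ashgrove=12 Briarlake=8 Dunmere=10 Elkhorn=5 Fernhollow=10 Hollowpine=25 Ironridge=16 → close Hollowpine (overflow 11)
  25÷6 = 4 each, +1 to first 1
Round 2: Ashgrove=17 Briarlake=12 Dunmere=14 Elkhorn=9 Fernhollow=14 Ironridge=20 → close Ironridge (overflow 14)
  20÷5 = 4 each, +1 to first 0
Round 3: Ashgrove=21 Briarlake=16 Dunmere=18 Elkhorn=13 Fernhollow=18 → close Ashgrove (overflow 13)
  21÷4 = 5 each, +1 to first 1
Round 4: Briarlake=22 Dunmere=23 Elkhorn=18 Fernhollow=23 → close Briarlake (overflow 9)
  22÷3 = 7 each, +1 to first 1
Round 5: Dunmere=31 Elkhorn=25 Fernhollow=30 → close Dunmere (overflow 16)
  31÷2 = 15 each, +1 to first 1
Round 6: Elkhorn=41 Fernhollow=45 → close Fernhollow (overflow 31)
  45÷1 = 45 each, +1 to first 0

Closure order: Hollowpine, Ironridge, Ashgrove, Briarlake, Dunmere, Fernhollow
Last habitat: Elkhorn with 86 animals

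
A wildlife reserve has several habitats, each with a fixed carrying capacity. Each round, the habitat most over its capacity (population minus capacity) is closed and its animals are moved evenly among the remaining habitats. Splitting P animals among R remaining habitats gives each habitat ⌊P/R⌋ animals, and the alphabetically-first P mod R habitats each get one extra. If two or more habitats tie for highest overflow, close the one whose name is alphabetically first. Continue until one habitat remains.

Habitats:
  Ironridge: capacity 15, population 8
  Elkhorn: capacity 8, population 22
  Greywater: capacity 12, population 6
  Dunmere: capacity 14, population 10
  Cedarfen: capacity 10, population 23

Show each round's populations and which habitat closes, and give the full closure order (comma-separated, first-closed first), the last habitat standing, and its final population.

Closure order: Elkhorn, Cedarfen, Dunmere, Greywater
Last habitat: Ironridge with 69 animals

Round 1: Cedarfen=23 Dunmere=10 Elkhorn=22 Greywater=6 Ironridge=8 → close Elkhorn (overflow 14)
  22÷4 = 5 each, +1 to first 2
Round 2: Cedarfen=29 Dunmere=16 Greywater=11 Ironridge=13 → close Cedarfen (overflow 19)
  29÷3 = 9 each, +1 to first 2
Round 3: Dunmere=26 Greywater=21 Ironridge=22 → close Dunmere (overflow 12)
  26÷2 = 13 each, +1 to first 0
Round 4: Greywater=34 Ironridge=35 → close Greywater (overflow 22)
  34÷1 = 34 each, +1 to first 0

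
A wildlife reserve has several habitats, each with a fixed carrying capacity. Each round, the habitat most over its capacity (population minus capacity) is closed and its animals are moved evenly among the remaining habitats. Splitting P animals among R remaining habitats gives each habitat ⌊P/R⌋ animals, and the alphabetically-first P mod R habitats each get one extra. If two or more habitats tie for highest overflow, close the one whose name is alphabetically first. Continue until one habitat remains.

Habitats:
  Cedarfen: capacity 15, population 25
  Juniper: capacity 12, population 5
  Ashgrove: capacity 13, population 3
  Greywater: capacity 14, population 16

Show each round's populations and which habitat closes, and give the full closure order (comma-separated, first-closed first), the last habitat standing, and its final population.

Closure order: Cedarfen, Greywater, Juniper
Last habitat: Ashgrove with 49 animals

Round 1: Ashgrove=3 Cedarfen=25 Greywater=16 Juniper=5 → close Cedarfen (overflow 10)
  25÷3 = 8 each, +1 to first 1
Round 2: Ashgrove=12 Greywater=24 Juniper=13 → close Greywater (overflow 10)
  24÷2 = 12 each, +1 to first 0
Round 3: Ashgrove=24 Juniper=25 → close Juniper (overflow 13)
  25÷1 = 25 each, +1 to first 0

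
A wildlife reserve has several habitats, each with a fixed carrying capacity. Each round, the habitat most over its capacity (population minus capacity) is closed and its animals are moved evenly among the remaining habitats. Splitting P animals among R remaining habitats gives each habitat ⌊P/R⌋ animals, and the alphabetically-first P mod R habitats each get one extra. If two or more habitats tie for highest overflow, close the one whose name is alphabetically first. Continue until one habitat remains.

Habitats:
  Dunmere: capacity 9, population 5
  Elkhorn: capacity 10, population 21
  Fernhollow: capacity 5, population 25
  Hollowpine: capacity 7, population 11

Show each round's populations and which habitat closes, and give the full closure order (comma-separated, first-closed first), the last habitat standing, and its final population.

Round 1: Dunmere=5 Elkhorn=21 Fernhollow=25 Hollowpine=11 → close Fernhollow (overflow 20)
  25÷3 = 8 each, +1 to first 1
Round 2: Dunmere=14 Elkhorn=29 Hollowpine=19 → close Elkhorn (overflow 19)
  29÷2 = 14 each, +1 to first 1
Round 3: Dunmere=29 Hollowpine=33 → close Hollowpine (overflow 26)
  33÷1 = 33 each, +1 to first 0

Closure order: Fernhollow, Elkhorn, Hollowpine
Last habitat: Dunmere with 62 animals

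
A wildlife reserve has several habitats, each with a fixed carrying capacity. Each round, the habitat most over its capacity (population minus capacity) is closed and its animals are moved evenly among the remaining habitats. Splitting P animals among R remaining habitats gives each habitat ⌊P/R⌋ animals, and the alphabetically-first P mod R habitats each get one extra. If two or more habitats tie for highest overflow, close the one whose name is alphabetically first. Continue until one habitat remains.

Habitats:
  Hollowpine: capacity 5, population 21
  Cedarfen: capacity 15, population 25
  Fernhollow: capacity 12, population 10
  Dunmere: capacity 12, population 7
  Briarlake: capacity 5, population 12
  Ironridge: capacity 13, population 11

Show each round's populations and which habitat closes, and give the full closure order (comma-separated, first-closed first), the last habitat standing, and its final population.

Closure order: Hollowpine, Cedarfen, Briarlake, Fernhollow, Ironridge
Last habitat: Dunmere with 86 animals

Round 1: Briarlake=12 Cedarfen=25 Dunmere=7 Fernhollow=10 Hollowpine=21 Ironridge=11 → close Hollowpine (overflow 16)
  21÷5 = 4 each, +1 to first 1
Round 2: Briarlake=17 Cedarfen=29 Dunmere=11 Fernhollow=14 Ironridge=15 → close Cedarfen (overflow 14)
  29÷4 = 7 each, +1 to first 1
Round 3: Briarlake=25 Dunmere=18 Fernhollow=21 Ironridge=22 → close Briarlake (overflow 20)
  25÷3 = 8 each, +1 to first 1
Round 4: Dunmere=27 Fernhollow=29 Ironridge=30 → close Fernhollow (overflow 17)
  29÷2 = 14 each, +1 to first 1
Round 5: Dunmere=42 Ironridge=44 → close Ironridge (overflow 31)
  44÷1 = 44 each, +1 to first 0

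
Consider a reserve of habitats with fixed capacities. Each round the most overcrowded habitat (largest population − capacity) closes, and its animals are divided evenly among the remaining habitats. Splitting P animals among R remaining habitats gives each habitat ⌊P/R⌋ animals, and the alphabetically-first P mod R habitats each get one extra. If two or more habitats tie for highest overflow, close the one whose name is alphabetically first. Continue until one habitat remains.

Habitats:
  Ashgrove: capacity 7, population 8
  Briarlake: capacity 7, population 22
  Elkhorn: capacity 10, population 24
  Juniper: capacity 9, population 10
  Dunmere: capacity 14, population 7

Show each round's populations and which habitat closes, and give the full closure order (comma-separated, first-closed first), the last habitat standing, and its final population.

Round 1: Ashgrove=8 Briarlake=22 Dunmere=7 Elkhorn=24 Juniper=10 → close Briarlake (overflow 15)
  22÷4 = 5 each, +1 to first 2
Round 2: Ashgrove=14 Dunmere=13 Elkhorn=29 Juniper=15 → close Elkhorn (overflow 19)
  29÷3 = 9 each, +1 to first 2
Round 3: Ashgrove=24 Dunmere=23 Juniper=24 → close Ashgrove (overflow 17)
  24÷2 = 12 each, +1 to first 0
Round 4: Dunmere=35 Juniper=36 → close Juniper (overflow 27)
  36÷1 = 36 each, +1 to first 0

Closure order: Briarlake, Elkhorn, Ashgrove, Juniper
Last habitat: Dunmere with 71 animals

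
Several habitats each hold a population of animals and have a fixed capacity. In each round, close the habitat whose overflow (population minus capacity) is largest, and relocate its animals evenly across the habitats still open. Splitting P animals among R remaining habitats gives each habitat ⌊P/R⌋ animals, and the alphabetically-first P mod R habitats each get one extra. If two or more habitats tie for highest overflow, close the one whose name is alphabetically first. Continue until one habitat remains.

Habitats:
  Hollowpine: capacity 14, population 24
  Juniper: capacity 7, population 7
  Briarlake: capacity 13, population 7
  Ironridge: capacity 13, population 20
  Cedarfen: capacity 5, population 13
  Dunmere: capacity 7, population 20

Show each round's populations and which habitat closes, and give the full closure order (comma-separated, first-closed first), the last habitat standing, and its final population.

Closure order: Dunmere, Hollowpine, Cedarfen, Ironridge, Juniper
Last habitat: Briarlake with 91 animals

Round 1: Briarlake=7 Cedarfen=13 Dunmere=20 Hollowpine=24 Ironridge=20 Juniper=7 → close Dunmere (overflow 13)
  20÷5 = 4 each, +1 to first 0
Round 2: Briarlake=11 Cedarfen=17 Hollowpine=28 Ironridge=24 Juniper=11 → close Hollowpine (overflow 14)
  28÷4 = 7 each, +1 to first 0
Round 3: Briarlake=18 Cedarfen=24 Ironridge=31 Juniper=18 → close Cedarfen (overflow 19)
  24÷3 = 8 each, +1 to first 0
Round 4: Briarlake=26 Ironridge=39 Juniper=26 → close Ironridge (overflow 26)
  39÷2 = 19 each, +1 to first 1
Round 5: Briarlake=46 Juniper=45 → close Juniper (overflow 38)
  45÷1 = 45 each, +1 to first 0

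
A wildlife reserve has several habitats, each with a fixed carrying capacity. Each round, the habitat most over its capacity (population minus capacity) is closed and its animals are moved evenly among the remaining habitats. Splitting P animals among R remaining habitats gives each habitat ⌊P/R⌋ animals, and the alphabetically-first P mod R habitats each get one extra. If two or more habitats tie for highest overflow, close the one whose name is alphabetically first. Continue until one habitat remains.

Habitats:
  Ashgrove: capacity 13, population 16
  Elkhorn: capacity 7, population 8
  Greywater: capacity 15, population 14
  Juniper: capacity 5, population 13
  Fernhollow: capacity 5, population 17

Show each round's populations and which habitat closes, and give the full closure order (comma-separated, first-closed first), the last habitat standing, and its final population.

Round 1: Ashgrove=16 Elkhorn=8 Fernhollow=17 Greywater=14 Juniper=13 → close Fernhollow (overflow 12)
  17÷4 = 4 each, +1 to first 1
Round 2: Ashgrove=21 Elkhorn=12 Greywater=18 Juniper=17 → close Juniper (overflow 12)
  17÷3 = 5 each, +1 to first 2
Round 3: Ashgrove=27 Elkhorn=18 Greywater=23 → close Ashgrove (overflow 14)
  27÷2 = 13 each, +1 to first 1
Round 4: Elkhorn=32 Greywater=36 → close Elkhorn (overflow 25)
  32÷1 = 32 each, +1 to first 0

Closure order: Fernhollow, Juniper, Ashgrove, Elkhorn
Last habitat: Greywater with 68 animals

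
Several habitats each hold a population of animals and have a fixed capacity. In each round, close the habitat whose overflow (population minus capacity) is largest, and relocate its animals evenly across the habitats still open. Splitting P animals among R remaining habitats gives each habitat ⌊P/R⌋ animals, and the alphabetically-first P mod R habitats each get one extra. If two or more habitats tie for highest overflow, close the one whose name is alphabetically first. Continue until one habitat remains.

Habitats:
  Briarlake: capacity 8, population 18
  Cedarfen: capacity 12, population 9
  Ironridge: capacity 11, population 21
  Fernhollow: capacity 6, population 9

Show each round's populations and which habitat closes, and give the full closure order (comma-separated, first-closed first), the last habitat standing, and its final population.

Closure order: Briarlake, Ironridge, Fernhollow
Last habitat: Cedarfen with 57 animals

Round 1: Briarlake=18 Cedarfen=9 Fernhollow=9 Ironridge=21 → close Briarlake (overflow 10)
  18÷3 = 6 each, +1 to first 0
Round 2: Cedarfen=15 Fernhollow=15 Ironridge=27 → close Ironridge (overflow 16)
  27÷2 = 13 each, +1 to first 1
Round 3: Cedarfen=29 Fernhollow=28 → close Fernhollow (overflow 22)
  28÷1 = 28 each, +1 to first 0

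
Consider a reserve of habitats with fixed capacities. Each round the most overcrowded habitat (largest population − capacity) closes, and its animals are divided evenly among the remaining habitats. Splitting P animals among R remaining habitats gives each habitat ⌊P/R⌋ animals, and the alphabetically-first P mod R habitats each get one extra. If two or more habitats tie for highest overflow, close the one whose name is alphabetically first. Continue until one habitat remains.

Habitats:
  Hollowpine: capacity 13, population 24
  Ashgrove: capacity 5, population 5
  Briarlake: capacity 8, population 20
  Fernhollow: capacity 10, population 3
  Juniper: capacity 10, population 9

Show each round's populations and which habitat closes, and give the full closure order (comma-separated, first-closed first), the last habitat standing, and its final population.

Round 1: Ashgrove=5 Briarlake=20 Fernhollow=3 Hollowpine=24 Juniper=9 → close Briarlake (overflow 12)
  20÷4 = 5 each, +1 to first 0
Round 2: Ashgrove=10 Fernhollow=8 Hollowpine=29 Juniper=14 → close Hollowpine (overflow 16)
  29÷3 = 9 each, +1 to first 2
Round 3: Ashgrove=20 Fernhollow=18 Juniper=23 → close Ashgrove (overflow 15)
  20÷2 = 10 each, +1 to first 0
Round 4: Fernhollow=28 Juniper=33 → close Juniper (overflow 23)
  33÷1 = 33 each, +1 to first 0

Closure order: Briarlake, Hollowpine, Ashgrove, Juniper
Last habitat: Fernhollow with 61 animals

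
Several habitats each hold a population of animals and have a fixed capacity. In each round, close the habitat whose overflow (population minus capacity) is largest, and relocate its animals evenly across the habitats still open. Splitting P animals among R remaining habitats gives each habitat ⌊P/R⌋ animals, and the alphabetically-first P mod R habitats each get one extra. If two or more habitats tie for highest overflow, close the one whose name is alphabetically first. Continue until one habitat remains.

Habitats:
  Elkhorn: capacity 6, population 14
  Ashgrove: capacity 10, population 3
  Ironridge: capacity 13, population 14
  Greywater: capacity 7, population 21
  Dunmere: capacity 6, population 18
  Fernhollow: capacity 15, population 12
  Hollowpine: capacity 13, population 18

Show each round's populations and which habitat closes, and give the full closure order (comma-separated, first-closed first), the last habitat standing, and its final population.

Round 1: Ashgrove=3 Dunmere=18 Elkhorn=14 Fernhollow=12 Greywater=21 Hollowpine=18 Ironridge=14 → close Greywater (overflow 14)
  21÷6 = 3 each, +1 to first 3
Round 2: Ashgrove=7 Dunmere=22 Elkhorn=18 Fernhollow=15 Hollowpine=21 Ironridge=17 → close Dunmere (overflow 16)
  22÷5 = 4 each, +1 to first 2
Round 3: Ashgrove=12 Elkhorn=23 Fernhollow=19 Hollowpine=25 Ironridge=21 → close Elkhorn (overflow 17)
  23÷4 = 5 each, +1 to first 3
Round 4: Ashgrove=18 Fernhollow=25 Hollowpine=31 Ironridge=26 → close Hollowpine (overflow 18)
  31÷3 = 10 each, +1 to first 1
Round 5: Ashgrove=29 Fernhollow=35 Ironridge=36 → close Ironridge (overflow 23)
  36÷2 = 18 each, +1 to first 0
Round 6: Ashgrove=47 Fernhollow=53 → close Fernhollow (overflow 38)
  53÷1 = 53 each, +1 to first 0

Closure order: Greywater, Dunmere, Elkhorn, Hollowpine, Ironridge, Fernhollow
Last habitat: Ashgrove with 100 animals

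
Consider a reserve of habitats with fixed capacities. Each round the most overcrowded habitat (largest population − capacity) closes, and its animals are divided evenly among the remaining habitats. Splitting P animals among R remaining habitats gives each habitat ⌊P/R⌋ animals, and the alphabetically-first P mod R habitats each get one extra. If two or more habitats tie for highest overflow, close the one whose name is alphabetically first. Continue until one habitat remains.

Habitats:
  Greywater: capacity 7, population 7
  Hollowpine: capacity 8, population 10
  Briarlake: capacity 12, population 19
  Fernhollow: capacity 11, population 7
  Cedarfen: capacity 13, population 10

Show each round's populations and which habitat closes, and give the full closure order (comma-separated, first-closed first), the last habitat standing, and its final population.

Closure order: Briarlake, Hollowpine, Greywater, Cedarfen
Last habitat: Fernhollow with 53 animals

Round 1: Briarlake=19 Cedarfen=10 Fernhollow=7 Greywater=7 Hollowpine=10 → close Briarlake (overflow 7)
  19÷4 = 4 each, +1 to first 3
Round 2: Cedarfen=15 Fernhollow=12 Greywater=12 Hollowpine=14 → close Hollowpine (overflow 6)
  14÷3 = 4 each, +1 to first 2
Round 3: Cedarfen=20 Fernhollow=17 Greywater=16 → close Greywater (overflow 9)
  16÷2 = 8 each, +1 to first 0
Round 4: Cedarfen=28 Fernhollow=25 → close Cedarfen (overflow 15)
  28÷1 = 28 each, +1 to first 0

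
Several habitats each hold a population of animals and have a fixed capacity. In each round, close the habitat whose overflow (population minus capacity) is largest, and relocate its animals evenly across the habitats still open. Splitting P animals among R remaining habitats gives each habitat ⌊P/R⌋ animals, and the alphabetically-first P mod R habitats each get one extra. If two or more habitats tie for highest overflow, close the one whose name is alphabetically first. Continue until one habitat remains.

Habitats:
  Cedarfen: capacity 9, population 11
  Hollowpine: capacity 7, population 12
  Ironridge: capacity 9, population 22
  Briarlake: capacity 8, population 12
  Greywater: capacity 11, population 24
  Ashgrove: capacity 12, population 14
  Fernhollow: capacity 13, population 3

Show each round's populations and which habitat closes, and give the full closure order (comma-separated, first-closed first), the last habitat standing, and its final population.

Round 1: Ashgrove=14 Briarlake=12 Cedarfen=11 Fernhollow=3 Greywater=24 Hollowpine=12 Ironridge=22 → close Greywater (overflow 13)
  24÷6 = 4 each, +1 to first 0
Round 2: Ashgrove=18 Briarlake=16 Cedarfen=15 Fernhollow=7 Hollowpine=16 Ironridge=26 → close Ironridge (overflow 17)
  26÷5 = 5 each, +1 to first 1
Round 3: Ashgrove=24 Briarlake=21 Cedarfen=20 Fernhollow=12 Hollowpine=21 → close Hollowpine (overflow 14)
  21÷4 = 5 each, +1 to first 1
Round 4: Ashgrove=30 Briarlake=26 Cedarfen=25 Fernhollow=17 → close Ashgrove (overflow 18)
  30÷3 = 10 each, +1 to first 0
Round 5: Briarlake=36 Cedarfen=35 Fernhollow=27 → close Briarlake (overflow 28)
  36÷2 = 18 each, +1 to first 0
Round 6: Cedarfen=53 Fernhollow=45 → close Cedarfen (overflow 44)
  53÷1 = 53 each, +1 to first 0

Closure order: Greywater, Ironridge, Hollowpine, Ashgrove, Briarlake, Cedarfen
Last habitat: Fernhollow with 98 animals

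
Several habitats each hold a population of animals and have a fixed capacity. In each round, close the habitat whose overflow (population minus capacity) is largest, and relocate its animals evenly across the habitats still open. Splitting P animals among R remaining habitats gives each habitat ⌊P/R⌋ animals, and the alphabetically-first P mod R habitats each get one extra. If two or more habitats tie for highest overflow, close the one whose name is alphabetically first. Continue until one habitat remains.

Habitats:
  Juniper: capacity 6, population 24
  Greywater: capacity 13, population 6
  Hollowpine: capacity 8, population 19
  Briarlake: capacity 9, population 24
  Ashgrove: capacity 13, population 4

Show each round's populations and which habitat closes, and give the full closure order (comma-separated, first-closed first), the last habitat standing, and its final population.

Closure order: Juniper, Briarlake, Hollowpine, Greywater
Last habitat: Ashgrove with 77 animals

Round 1: Ashgrove=4 Briarlake=24 Greywater=6 Hollowpine=19 Juniper=24 → close Juniper (overflow 18)
  24÷4 = 6 each, +1 to first 0
Round 2: Ashgrove=10 Briarlake=30 Greywater=12 Hollowpine=25 → close Briarlake (overflow 21)
  30÷3 = 10 each, +1 to first 0
Round 3: Ashgrove=20 Greywater=22 Hollowpine=35 → close Hollowpine (overflow 27)
  35÷2 = 17 each, +1 to first 1
Round 4: Ashgrove=38 Greywater=39 → close Greywater (overflow 26)
  39÷1 = 39 each, +1 to first 0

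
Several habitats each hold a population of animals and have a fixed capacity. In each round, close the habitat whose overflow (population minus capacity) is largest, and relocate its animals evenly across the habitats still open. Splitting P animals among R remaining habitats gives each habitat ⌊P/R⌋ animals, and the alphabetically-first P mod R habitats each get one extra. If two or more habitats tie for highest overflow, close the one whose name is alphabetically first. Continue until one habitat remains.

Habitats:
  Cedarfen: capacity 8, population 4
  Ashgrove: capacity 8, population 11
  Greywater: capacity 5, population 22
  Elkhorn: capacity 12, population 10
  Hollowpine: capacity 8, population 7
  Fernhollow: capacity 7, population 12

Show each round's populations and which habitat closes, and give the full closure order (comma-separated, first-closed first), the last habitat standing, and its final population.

Closure order: Greywater, Fernhollow, Ashgrove, Elkhorn, Cedarfen
Last habitat: Hollowpine with 66 animals

Round 1: Ashgrove=11 Cedarfen=4 Elkhorn=10 Fernhollow=12 Greywater=22 Hollowpine=7 → close Greywater (overflow 17)
  22÷5 = 4 each, +1 to first 2
Round 2: Ashgrove=16 Cedarfen=9 Elkhorn=14 Fernhollow=16 Hollowpine=11 → close Fernhollow (overflow 9)
  16÷4 = 4 each, +1 to first 0
Round 3: Ashgrove=20 Cedarfen=13 Elkhorn=18 Hollowpine=15 → close Ashgrove (overflow 12)
  20÷3 = 6 each, +1 to first 2
Round 4: Cedarfen=20 Elkhorn=25 Hollowpine=21 → close Elkhorn (overflow 13)
  25÷2 = 12 each, +1 to first 1
Round 5: Cedarfen=33 Hollowpine=33 → close Cedarfen (overflow 25)
  33÷1 = 33 each, +1 to first 0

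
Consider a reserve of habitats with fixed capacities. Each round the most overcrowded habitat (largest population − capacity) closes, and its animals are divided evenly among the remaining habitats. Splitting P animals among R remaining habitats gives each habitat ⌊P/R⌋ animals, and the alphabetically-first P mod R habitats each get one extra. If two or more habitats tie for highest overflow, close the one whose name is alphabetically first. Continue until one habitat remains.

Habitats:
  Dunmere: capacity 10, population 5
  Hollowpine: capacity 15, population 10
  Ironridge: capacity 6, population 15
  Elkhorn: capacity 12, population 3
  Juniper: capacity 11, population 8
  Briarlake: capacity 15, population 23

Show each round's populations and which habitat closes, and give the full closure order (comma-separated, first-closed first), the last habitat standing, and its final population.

Closure order: Ironridge, Briarlake, Juniper, Dunmere, Hollowpine
Last habitat: Elkhorn with 64 animals

Round 1: Briarlake=23 Dunmere=5 Elkhorn=3 Hollowpine=10 Ironridge=15 Juniper=8 → close Ironridge (overflow 9)
  15÷5 = 3 each, +1 to first 0
Round 2: Briarlake=26 Dunmere=8 Elkhorn=6 Hollowpine=13 Juniper=11 → close Briarlake (overflow 11)
  26÷4 = 6 each, +1 to first 2
Round 3: Dunmere=15 Elkhorn=13 Hollowpine=19 Juniper=17 → close Juniper (overflow 6)
  17÷3 = 5 each, +1 to first 2
Round 4: Dunmere=21 Elkhorn=19 Hollowpine=24 → close Dunmere (overflow 11)
  21÷2 = 10 each, +1 to first 1
Round 5: Elkhorn=30 Hollowpine=34 → close Hollowpine (overflow 19)
  34÷1 = 34 each, +1 to first 0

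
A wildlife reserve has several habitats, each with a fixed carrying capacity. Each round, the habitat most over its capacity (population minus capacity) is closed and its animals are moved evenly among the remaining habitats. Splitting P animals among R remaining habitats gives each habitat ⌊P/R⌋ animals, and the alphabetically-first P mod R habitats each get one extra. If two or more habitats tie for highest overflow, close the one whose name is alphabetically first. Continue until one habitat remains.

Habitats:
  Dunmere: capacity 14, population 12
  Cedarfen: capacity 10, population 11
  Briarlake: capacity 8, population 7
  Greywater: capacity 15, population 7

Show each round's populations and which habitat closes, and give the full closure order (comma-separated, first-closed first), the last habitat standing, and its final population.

Round 1: Briarlake=7 Cedarfen=11 Dunmere=12 Greywater=7 → close Cedarfen (overflow 1)
  11÷3 = 3 each, +1 to first 2
Round 2: Briarlake=11 Dunmere=16 Greywater=10 → close Briarlake (overflow 3)
  11÷2 = 5 each, +1 to first 1
Round 3: Dunmere=22 Greywater=15 → close Dunmere (overflow 8)
  22÷1 = 22 each, +1 to first 0

Closure order: Cedarfen, Briarlake, Dunmere
Last habitat: Greywater with 37 animals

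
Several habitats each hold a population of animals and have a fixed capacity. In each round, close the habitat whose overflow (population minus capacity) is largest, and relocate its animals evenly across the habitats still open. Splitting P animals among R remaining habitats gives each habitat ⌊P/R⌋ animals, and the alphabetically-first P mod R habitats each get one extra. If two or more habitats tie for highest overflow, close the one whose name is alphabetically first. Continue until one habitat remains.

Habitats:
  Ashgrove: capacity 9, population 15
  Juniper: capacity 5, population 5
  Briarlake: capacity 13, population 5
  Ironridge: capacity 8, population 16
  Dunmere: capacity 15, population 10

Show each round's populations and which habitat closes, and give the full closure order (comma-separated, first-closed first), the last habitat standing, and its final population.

Round 1: Ashgrove=15 Briarlake=5 Dunmere=10 Ironridge=16 Juniper=5 → close Ironridge (overflow 8)
  16÷4 = 4 each, +1 to first 0
Round 2: Ashgrove=19 Briarlake=9 Dunmere=14 Juniper=9 → close Ashgrove (overflow 10)
  19÷3 = 6 each, +1 to first 1
Round 3: Briarlake=16 Dunmere=20 Juniper=15 → close Juniper (overflow 10)
  15÷2 = 7 each, +1 to first 1
Round 4: Briarlake=24 Dunmere=27 → close Dunmere (overflow 12)
  27÷1 = 27 each, +1 to first 0

Closure order: Ironridge, Ashgrove, Juniper, Dunmere
Last habitat: Briarlake with 51 animals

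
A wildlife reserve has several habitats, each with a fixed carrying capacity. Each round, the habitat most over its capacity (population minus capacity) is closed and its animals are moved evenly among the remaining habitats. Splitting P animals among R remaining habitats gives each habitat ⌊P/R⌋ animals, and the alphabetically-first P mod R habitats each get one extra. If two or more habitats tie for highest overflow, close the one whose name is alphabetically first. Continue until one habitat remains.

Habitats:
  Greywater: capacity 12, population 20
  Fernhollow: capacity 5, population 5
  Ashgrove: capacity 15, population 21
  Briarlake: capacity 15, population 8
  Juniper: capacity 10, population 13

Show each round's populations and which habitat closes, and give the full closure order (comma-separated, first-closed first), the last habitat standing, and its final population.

Closure order: Greywater, Ashgrove, Juniper, Fernhollow
Last habitat: Briarlake with 67 animals

Round 1: Ashgrove=21 Briarlake=8 Fernhollow=5 Greywater=20 Juniper=13 → close Greywater (overflow 8)
  20÷4 = 5 each, +1 to first 0
Round 2: Ashgrove=26 Briarlake=13 Fernhollow=10 Juniper=18 → close Ashgrove (overflow 11)
  26÷3 = 8 each, +1 to first 2
Round 3: Briarlake=22 Fernhollow=19 Juniper=26 → close Juniper (overflow 16)
  26÷2 = 13 each, +1 to first 0
Round 4: Briarlake=35 Fernhollow=32 → close Fernhollow (overflow 27)
  32÷1 = 32 each, +1 to first 0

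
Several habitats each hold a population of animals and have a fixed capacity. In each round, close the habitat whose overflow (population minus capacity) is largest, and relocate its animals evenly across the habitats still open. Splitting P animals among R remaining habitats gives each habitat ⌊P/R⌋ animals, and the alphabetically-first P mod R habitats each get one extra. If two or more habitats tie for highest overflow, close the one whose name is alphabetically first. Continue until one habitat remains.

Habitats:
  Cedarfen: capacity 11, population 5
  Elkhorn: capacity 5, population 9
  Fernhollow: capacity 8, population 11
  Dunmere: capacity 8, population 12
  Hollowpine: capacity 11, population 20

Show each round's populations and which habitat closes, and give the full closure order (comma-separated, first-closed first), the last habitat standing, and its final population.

Round 1: Cedarfen=5 Dunmere=12 Elkhorn=9 Fernhollow=11 Hollowpine=20 → close Hollowpine (overflow 9)
  20÷4 = 5 each, +1 to first 0
Round 2: Cedarfen=10 Dunmere=17 Elkhorn=14 Fernhollow=16 → close Dunmere (overflow 9)
  17÷3 = 5 each, +1 to first 2
Round 3: Cedarfen=16 Elkhorn=20 Fernhollow=21 → close Elkhorn (overflow 15)
  20÷2 = 10 each, +1 to first 0
Round 4: Cedarfen=26 Fernhollow=31 → close Fernhollow (overflow 23)
  31÷1 = 31 each, +1 to first 0

Closure order: Hollowpine, Dunmere, Elkhorn, Fernhollow
Last habitat: Cedarfen with 57 animals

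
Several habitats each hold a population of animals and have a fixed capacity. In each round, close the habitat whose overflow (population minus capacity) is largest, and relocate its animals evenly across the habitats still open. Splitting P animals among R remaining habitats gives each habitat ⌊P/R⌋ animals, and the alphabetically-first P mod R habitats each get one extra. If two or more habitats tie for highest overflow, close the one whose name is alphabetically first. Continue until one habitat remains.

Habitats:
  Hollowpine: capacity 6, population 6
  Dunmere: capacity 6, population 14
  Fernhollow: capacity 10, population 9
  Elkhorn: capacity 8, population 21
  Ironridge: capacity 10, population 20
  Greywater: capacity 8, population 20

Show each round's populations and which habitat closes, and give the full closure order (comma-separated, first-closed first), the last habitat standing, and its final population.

Round 1: Dunmere=14 Elkhorn=21 Fernhollow=9 Greywater=20 Hollowpine=6 Ironridge=20 → close Elkhorn (overflow 13)
  21÷5 = 4 each, +1 to first 1
Round 2: Dunmere=19 Fernhollow=13 Greywater=24 Hollowpine=10 Ironridge=24 → close Greywater (overflow 16)
  24÷4 = 6 each, +1 to first 0
Round 3: Dunmere=25 Fernhollow=19 Hollowpine=16 Ironridge=30 → close Ironridge (overflow 20)
  30÷3 = 10 each, +1 to first 0
Round 4: Dunmere=35 Fernhollow=29 Hollowpine=26 → close Dunmere (overflow 29)
  35÷2 = 17 each, +1 to first 1
Round 5: Fernhollow=47 Hollowpine=43 → close Fernhollow (overflow 37)
  47÷1 = 47 each, +1 to first 0

Closure order: Elkhorn, Greywater, Ironridge, Dunmere, Fernhollow
Last habitat: Hollowpine with 90 animals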